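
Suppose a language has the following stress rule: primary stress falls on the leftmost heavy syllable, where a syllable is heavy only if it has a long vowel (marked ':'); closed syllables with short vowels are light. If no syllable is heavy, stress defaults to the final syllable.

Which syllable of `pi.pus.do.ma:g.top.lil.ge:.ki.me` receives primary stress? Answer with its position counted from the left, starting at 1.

Weights: 1 pi L, 2 pus L, 3 do L, 4 ma:g H, 5 top L, 6 lil L, 7 ge: H, 8 ki L, 9 me L.
Heavy syllables in the domain: 4, 7. The leftmost is syllable 4 (ma:g).
Primary stress: syllable 4 → pi.pus.do.ˈma:g.top.lil.ge:.ki.me.

4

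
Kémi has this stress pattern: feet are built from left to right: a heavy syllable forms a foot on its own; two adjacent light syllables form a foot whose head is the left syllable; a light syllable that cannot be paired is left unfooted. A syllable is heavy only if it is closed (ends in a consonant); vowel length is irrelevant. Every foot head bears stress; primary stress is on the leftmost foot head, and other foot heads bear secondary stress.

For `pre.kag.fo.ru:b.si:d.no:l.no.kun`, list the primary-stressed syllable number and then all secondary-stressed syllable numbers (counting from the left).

primary 2, secondary 4, 5, 6, 8

Weights: 1 pre L, 2 kag H, 3 fo L, 4 ru:b H, 5 si:d H, 6 no:l H, 7 no L, 8 kun H.
Parse left to right (heavy = foot alone; LL = one foot; stranded L unfooted): pre (ˈkag) fo (ˈru:b) (ˈsi:d) (ˈno:l) no (ˈkun).
Foot heads: 2, 4, 5, 6, 8.
Primary stress on the leftmost head = syllable 2.
Secondary stress on 4, 5, 6, 8: pre.ˈkag.fo.ˌru:b.ˌsi:d.ˌno:l.no.ˌkun.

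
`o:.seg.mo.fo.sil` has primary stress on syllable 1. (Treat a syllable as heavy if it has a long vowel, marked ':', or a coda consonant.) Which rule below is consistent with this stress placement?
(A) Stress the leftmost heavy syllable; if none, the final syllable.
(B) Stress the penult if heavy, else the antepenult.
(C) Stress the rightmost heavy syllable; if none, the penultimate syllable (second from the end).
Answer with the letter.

A

Rule A → syllable 1 ✓.
Rule B → syllable 3 (observed: 1).
Rule C → syllable 5 (observed: 1).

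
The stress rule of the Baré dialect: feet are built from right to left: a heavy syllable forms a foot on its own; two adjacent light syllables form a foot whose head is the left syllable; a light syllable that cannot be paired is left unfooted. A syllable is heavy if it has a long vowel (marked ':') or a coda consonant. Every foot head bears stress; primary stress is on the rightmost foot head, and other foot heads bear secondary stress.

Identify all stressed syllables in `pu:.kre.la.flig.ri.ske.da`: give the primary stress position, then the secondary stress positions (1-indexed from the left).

Weights: 1 pu: H, 2 kre L, 3 la L, 4 flig H, 5 ri L, 6 ske L, 7 da L.
Parse right to left (heavy = foot alone; LL = one foot; stranded L unfooted): (ˈpu:) (ˈkre.la) (ˈflig) ri (ˈske.da).
Foot heads: 1, 2, 4, 6.
Primary stress on the rightmost head = syllable 6.
Secondary stress on 1, 2, 4: ˌpu:.ˌkre.la.ˌflig.ri.ˈske.da.

primary 6, secondary 1, 2, 4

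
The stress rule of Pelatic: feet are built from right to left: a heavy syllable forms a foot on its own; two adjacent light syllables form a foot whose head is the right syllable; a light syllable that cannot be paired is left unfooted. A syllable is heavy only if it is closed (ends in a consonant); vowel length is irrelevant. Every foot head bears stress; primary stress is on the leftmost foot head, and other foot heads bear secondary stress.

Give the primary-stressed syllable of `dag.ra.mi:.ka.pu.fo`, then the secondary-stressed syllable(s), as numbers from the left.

primary 1, secondary 4, 6

Weights: 1 dag H, 2 ra L, 3 mi: L, 4 ka L, 5 pu L, 6 fo L.
Parse right to left (heavy = foot alone; LL = one foot; stranded L unfooted): (ˈdag) ra (mi:.ˈka) (pu.ˈfo).
Foot heads: 1, 4, 6.
Primary stress on the leftmost head = syllable 1.
Secondary stress on 4, 6: ˈdag.ra.mi:.ˌka.pu.ˌfo.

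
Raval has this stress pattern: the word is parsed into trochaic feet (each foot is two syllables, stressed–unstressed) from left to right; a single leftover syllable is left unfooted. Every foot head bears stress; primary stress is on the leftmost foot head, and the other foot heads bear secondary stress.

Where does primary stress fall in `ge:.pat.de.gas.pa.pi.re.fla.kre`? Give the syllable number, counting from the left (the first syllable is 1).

1

Parse left to right into trochaic (ˈσσ) feet: (ˈge:.pat) (ˈde.gas) (ˈpa.pi) (ˈre.fla) kre. Syllable 9 is left unfooted.
Foot heads (stressed positions): 1, 3, 5, 7.
End Rule Leftmost: primary stress on the leftmost head = syllable 1.
Primary stress: syllable 1 → ˈge:.pat.de.gas.pa.pi.re.fla.kre.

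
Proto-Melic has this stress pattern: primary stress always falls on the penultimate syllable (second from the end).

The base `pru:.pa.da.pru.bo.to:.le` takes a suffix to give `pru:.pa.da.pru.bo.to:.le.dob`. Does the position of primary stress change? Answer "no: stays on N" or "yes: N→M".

Base `pru:.pa.da.pru.bo.to:.le` (7 syllables):
  The word has 7 syllables; the penultimate syllable (second from the end) is syllable 6 (to:).
  → primary stress on syllable 6.
Suffixed `pru:.pa.da.pru.bo.to:.le.dob` (8 syllables):
  The word has 8 syllables; the penultimate syllable (second from the end) is syllable 7 (le).
  → primary stress on syllable 7.

yes: 6→7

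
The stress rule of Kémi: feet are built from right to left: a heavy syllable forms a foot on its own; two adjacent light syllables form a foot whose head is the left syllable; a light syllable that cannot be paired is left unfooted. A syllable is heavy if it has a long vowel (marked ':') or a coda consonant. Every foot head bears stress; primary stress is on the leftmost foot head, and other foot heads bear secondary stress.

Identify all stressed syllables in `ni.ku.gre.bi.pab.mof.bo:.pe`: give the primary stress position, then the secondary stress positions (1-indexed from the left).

primary 1, secondary 3, 5, 6, 7

Weights: 1 ni L, 2 ku L, 3 gre L, 4 bi L, 5 pab H, 6 mof H, 7 bo: H, 8 pe L.
Parse right to left (heavy = foot alone; LL = one foot; stranded L unfooted): (ˈni.ku) (ˈgre.bi) (ˈpab) (ˈmof) (ˈbo:) pe.
Foot heads: 1, 3, 5, 6, 7.
Primary stress on the leftmost head = syllable 1.
Secondary stress on 3, 5, 6, 7: ˈni.ku.ˌgre.bi.ˌpab.ˌmof.ˌbo:.pe.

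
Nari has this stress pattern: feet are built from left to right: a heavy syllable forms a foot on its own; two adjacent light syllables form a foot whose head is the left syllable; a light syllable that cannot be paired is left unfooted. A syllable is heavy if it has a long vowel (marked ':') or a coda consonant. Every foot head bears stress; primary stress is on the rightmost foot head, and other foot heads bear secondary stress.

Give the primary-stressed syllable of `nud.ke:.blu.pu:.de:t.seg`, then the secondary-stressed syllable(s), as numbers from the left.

primary 6, secondary 1, 2, 4, 5

Weights: 1 nud H, 2 ke: H, 3 blu L, 4 pu: H, 5 de:t H, 6 seg H.
Parse left to right (heavy = foot alone; LL = one foot; stranded L unfooted): (ˈnud) (ˈke:) blu (ˈpu:) (ˈde:t) (ˈseg).
Foot heads: 1, 2, 4, 5, 6.
Primary stress on the rightmost head = syllable 6.
Secondary stress on 1, 2, 4, 5: ˌnud.ˌke:.blu.ˌpu:.ˌde:t.ˈseg.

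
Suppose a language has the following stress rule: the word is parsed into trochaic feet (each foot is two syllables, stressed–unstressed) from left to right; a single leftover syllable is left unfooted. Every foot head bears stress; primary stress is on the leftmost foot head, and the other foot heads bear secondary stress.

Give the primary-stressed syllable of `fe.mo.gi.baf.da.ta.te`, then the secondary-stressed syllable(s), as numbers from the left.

primary 1, secondary 3, 5

Parse left to right into trochaic (ˈσσ) feet: (ˈfe.mo) (ˈgi.baf) (ˈda.ta) te. Syllable 7 is left unfooted.
Foot heads (stressed positions): 1, 3, 5.
End Rule Leftmost: primary stress on the leftmost head = syllable 1.
Secondary stress on 3, 5: ˈfe.mo.ˌgi.baf.ˌda.ta.te.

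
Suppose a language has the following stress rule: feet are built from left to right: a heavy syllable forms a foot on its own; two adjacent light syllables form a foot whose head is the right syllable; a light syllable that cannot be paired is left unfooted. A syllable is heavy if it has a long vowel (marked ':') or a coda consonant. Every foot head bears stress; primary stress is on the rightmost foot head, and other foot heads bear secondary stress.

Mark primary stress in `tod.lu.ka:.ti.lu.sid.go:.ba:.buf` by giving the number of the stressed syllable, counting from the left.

Weights: 1 tod H, 2 lu L, 3 ka: H, 4 ti L, 5 lu L, 6 sid H, 7 go: H, 8 ba: H, 9 buf H.
Parse left to right (heavy = foot alone; LL = one foot; stranded L unfooted): (ˈtod) lu (ˈka:) (ti.ˈlu) (ˈsid) (ˈgo:) (ˈba:) (ˈbuf).
Foot heads: 1, 3, 5, 6, 7, 8, 9.
Primary stress on the rightmost head = syllable 9.
Primary stress: syllable 9 → tod.lu.ka:.ti.lu.sid.go:.ba:.ˈbuf.

9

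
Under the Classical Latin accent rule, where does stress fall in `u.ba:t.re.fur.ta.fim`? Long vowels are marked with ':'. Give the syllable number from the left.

Classical Latin: stress the penult if heavy (long vowel or closed), else the antepenult.
Weights: 4 fur H, 5 ta L, 6 fim H.
The penult (syllable 5, ta) is light, so stress falls on the antepenult (syllable 4, fur).
Stress on syllable 4: u.ba:t.re.ˈfur.ta.fim.

4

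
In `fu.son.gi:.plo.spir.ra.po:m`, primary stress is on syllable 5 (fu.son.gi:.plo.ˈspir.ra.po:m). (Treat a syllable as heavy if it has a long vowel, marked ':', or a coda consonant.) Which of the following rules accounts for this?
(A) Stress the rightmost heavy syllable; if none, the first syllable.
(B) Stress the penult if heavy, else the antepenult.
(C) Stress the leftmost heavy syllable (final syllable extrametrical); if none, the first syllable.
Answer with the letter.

B

Rule A → syllable 7 (observed: 5).
Rule B → syllable 5 ✓.
Rule C → syllable 2 (observed: 5).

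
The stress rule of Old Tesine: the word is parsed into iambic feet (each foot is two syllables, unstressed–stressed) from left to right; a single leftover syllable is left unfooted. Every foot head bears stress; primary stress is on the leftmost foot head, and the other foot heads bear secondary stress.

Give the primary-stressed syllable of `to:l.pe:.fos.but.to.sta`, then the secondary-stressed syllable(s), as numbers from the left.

Parse left to right into iambic (σˈσ) feet: (to:l.ˈpe:) (fos.ˈbut) (to.ˈsta).
Foot heads (stressed positions): 2, 4, 6.
End Rule Leftmost: primary stress on the leftmost head = syllable 2.
Secondary stress on 4, 6: to:l.ˈpe:.fos.ˌbut.to.ˌsta.

primary 2, secondary 4, 6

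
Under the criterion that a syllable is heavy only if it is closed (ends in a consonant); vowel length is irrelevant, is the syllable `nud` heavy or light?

`nud`: short vowel, closed (coda /d/). Closed (coda /d/) → heavy.

heavy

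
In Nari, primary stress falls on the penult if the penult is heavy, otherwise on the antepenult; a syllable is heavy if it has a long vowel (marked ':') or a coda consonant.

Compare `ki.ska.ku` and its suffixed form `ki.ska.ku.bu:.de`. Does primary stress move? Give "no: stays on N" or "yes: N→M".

Base `ki.ska.ku` (3 syllables):
  Weights: 1 ki L, 2 ska L, 3 ku L.
  The penult (syllable 2, ska) is light, so stress falls on the antepenult (syllable 1, ki).
  → primary stress on syllable 1.
Suffixed `ki.ska.ku.bu:.de` (5 syllables):
  Weights: 3 ku L, 4 bu: H, 5 de L.
  The penult (syllable 4, bu:) is heavy, so it takes stress.
  → primary stress on syllable 4.

yes: 1→4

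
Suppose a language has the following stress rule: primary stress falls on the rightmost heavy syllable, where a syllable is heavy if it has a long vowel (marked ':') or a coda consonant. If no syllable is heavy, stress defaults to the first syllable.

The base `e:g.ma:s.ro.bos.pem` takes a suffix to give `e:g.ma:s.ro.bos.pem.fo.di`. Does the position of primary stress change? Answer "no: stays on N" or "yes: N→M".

no: stays on 5

Base `e:g.ma:s.ro.bos.pem` (5 syllables):
  Weights: 1 e:g H, 2 ma:s H, 3 ro L, 4 bos H, 5 pem H.
  Heavy syllables in the domain: 1, 2, 4, 5. The rightmost is syllable 5 (pem).
  → primary stress on syllable 5.
Suffixed `e:g.ma:s.ro.bos.pem.fo.di` (7 syllables):
  Weights: 1 e:g H, 2 ma:s H, 3 ro L, 4 bos H, 5 pem H, 6 fo L, 7 di L.
  Heavy syllables in the domain: 1, 2, 4, 5. The rightmost is syllable 5 (pem).
  → primary stress on syllable 5.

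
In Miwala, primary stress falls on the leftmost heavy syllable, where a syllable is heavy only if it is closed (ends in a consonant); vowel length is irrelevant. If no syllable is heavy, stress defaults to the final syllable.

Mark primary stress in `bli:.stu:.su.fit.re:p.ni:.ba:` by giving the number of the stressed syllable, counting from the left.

4

Weights: 1 bli: L, 2 stu: L, 3 su L, 4 fit H, 5 re:p H, 6 ni: L, 7 ba: L.
Heavy syllables in the domain: 4, 5. The leftmost is syllable 4 (fit).
Primary stress: syllable 4 → bli:.stu:.su.ˈfit.re:p.ni:.ba:.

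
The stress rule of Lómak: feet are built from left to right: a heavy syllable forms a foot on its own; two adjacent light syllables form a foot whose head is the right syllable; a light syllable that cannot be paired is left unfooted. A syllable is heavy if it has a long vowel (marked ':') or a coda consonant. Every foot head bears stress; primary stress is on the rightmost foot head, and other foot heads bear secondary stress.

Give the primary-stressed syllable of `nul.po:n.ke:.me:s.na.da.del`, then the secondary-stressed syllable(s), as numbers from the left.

primary 7, secondary 1, 2, 3, 4, 6

Weights: 1 nul H, 2 po:n H, 3 ke: H, 4 me:s H, 5 na L, 6 da L, 7 del H.
Parse left to right (heavy = foot alone; LL = one foot; stranded L unfooted): (ˈnul) (ˈpo:n) (ˈke:) (ˈme:s) (na.ˈda) (ˈdel).
Foot heads: 1, 2, 3, 4, 6, 7.
Primary stress on the rightmost head = syllable 7.
Secondary stress on 1, 2, 3, 4, 6: ˌnul.ˌpo:n.ˌke:.ˌme:s.na.ˌda.ˈdel.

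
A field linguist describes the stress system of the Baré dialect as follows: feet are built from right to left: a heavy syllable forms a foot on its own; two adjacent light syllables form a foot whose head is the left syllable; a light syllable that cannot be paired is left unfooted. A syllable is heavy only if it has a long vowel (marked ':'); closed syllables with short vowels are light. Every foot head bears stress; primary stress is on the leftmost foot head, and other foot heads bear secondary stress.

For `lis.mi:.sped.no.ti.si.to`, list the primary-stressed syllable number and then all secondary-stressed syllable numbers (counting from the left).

primary 2, secondary 4, 6

Weights: 1 lis L, 2 mi: H, 3 sped L, 4 no L, 5 ti L, 6 si L, 7 to L.
Parse right to left (heavy = foot alone; LL = one foot; stranded L unfooted): lis (ˈmi:) sped (ˈno.ti) (ˈsi.to).
Foot heads: 2, 4, 6.
Primary stress on the leftmost head = syllable 2.
Secondary stress on 4, 6: lis.ˈmi:.sped.ˌno.ti.ˌsi.to.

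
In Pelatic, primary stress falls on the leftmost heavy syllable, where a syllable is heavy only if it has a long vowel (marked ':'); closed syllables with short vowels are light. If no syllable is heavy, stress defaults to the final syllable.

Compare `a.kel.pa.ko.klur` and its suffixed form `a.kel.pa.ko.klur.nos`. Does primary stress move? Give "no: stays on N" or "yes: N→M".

yes: 5→6

Base `a.kel.pa.ko.klur` (5 syllables):
  Weights: 1 a L, 2 kel L, 3 pa L, 4 ko L, 5 klur L.
  No heavy syllable in the domain; default to the final syllable = syllable 5.
  → primary stress on syllable 5.
Suffixed `a.kel.pa.ko.klur.nos` (6 syllables):
  Weights: 1 a L, 2 kel L, 3 pa L, 4 ko L, 5 klur L, 6 nos L.
  No heavy syllable in the domain; default to the final syllable = syllable 6.
  → primary stress on syllable 6.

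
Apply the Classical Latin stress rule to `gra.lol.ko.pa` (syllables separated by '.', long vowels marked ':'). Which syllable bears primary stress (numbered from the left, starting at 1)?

2

Classical Latin: stress the penult if heavy (long vowel or closed), else the antepenult.
Weights: 2 lol H, 3 ko L, 4 pa L.
The penult (syllable 3, ko) is light, so stress falls on the antepenult (syllable 2, lol).
Stress on syllable 2: gra.ˈlol.ko.pa.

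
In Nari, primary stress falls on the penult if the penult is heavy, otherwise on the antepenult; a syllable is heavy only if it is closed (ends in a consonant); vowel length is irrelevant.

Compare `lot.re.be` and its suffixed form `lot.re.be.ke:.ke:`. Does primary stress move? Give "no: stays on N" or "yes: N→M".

Base `lot.re.be` (3 syllables):
  Weights: 1 lot H, 2 re L, 3 be L.
  The penult (syllable 2, re) is light, so stress falls on the antepenult (syllable 1, lot).
  → primary stress on syllable 1.
Suffixed `lot.re.be.ke:.ke:` (5 syllables):
  Weights: 3 be L, 4 ke: L, 5 ke: L.
  The penult (syllable 4, ke:) is light, so stress falls on the antepenult (syllable 3, be).
  → primary stress on syllable 3.

yes: 1→3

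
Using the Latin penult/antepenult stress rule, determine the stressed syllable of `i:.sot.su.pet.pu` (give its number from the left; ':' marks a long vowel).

Classical Latin: stress the penult if heavy (long vowel or closed), else the antepenult.
Weights: 3 su L, 4 pet H, 5 pu L.
The penult (syllable 4, pet) is heavy, so it takes stress.
Stress on syllable 4: i:.sot.su.ˈpet.pu.

4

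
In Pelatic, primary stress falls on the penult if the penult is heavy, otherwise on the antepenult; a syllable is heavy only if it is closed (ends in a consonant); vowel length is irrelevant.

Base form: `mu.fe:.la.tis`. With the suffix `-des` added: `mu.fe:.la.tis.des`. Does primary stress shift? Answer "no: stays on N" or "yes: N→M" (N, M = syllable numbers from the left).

yes: 2→4

Base `mu.fe:.la.tis` (4 syllables):
  Weights: 2 fe: L, 3 la L, 4 tis H.
  The penult (syllable 3, la) is light, so stress falls on the antepenult (syllable 2, fe:).
  → primary stress on syllable 2.
Suffixed `mu.fe:.la.tis.des` (5 syllables):
  Weights: 3 la L, 4 tis H, 5 des H.
  The penult (syllable 4, tis) is heavy, so it takes stress.
  → primary stress on syllable 4.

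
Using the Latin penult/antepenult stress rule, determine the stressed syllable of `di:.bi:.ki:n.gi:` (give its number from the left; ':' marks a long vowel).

Classical Latin: stress the penult if heavy (long vowel or closed), else the antepenult.
Weights: 2 bi: H, 3 ki:n H, 4 gi: H.
The penult (syllable 3, ki:n) is heavy, so it takes stress.
Stress on syllable 3: di:.bi:.ˈki:n.gi:.

3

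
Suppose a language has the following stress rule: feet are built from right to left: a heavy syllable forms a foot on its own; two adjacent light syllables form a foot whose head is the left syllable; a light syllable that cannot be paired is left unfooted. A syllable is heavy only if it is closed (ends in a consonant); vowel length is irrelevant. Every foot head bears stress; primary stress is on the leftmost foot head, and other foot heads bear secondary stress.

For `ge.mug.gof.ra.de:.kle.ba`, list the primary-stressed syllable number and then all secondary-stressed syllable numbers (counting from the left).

Weights: 1 ge L, 2 mug H, 3 gof H, 4 ra L, 5 de: L, 6 kle L, 7 ba L.
Parse right to left (heavy = foot alone; LL = one foot; stranded L unfooted): ge (ˈmug) (ˈgof) (ˈra.de:) (ˈkle.ba).
Foot heads: 2, 3, 4, 6.
Primary stress on the leftmost head = syllable 2.
Secondary stress on 3, 4, 6: ge.ˈmug.ˌgof.ˌra.de:.ˌkle.ba.

primary 2, secondary 3, 4, 6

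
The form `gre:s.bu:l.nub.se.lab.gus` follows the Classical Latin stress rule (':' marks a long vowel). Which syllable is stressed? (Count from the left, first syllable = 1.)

Classical Latin: stress the penult if heavy (long vowel or closed), else the antepenult.
Weights: 4 se L, 5 lab H, 6 gus H.
The penult (syllable 5, lab) is heavy, so it takes stress.
Stress on syllable 5: gre:s.bu:l.nub.se.ˈlab.gus.

5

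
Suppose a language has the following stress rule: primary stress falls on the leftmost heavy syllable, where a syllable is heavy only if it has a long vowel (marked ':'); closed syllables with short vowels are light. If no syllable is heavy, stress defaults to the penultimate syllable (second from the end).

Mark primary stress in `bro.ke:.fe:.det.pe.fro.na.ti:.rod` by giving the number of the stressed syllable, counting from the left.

Weights: 1 bro L, 2 ke: H, 3 fe: H, 4 det L, 5 pe L, 6 fro L, 7 na L, 8 ti: H, 9 rod L.
Heavy syllables in the domain: 2, 3, 8. The leftmost is syllable 2 (ke:).
Primary stress: syllable 2 → bro.ˈke:.fe:.det.pe.fro.na.ti:.rod.

2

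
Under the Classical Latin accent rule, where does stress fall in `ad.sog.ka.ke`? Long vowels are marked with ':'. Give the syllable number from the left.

2

Classical Latin: stress the penult if heavy (long vowel or closed), else the antepenult.
Weights: 2 sog H, 3 ka L, 4 ke L.
The penult (syllable 3, ka) is light, so stress falls on the antepenult (syllable 2, sog).
Stress on syllable 2: ad.ˈsog.ka.ke.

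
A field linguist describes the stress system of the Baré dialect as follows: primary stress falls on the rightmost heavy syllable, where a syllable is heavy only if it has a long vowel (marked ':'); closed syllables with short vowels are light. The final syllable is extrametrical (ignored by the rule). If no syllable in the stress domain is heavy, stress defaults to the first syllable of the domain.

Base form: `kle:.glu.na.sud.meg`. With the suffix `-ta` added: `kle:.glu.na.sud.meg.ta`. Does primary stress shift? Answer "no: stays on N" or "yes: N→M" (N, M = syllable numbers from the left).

Base `kle:.glu.na.sud.meg` (5 syllables):
  The final syllable (5, meg) is extrametrical; the stress domain is syllables 1–4.
  Weights: 1 kle: H, 2 glu L, 3 na L, 4 sud L.
  Heavy syllables in the domain: 1. The rightmost is syllable 1 (kle:).
  → primary stress on syllable 1.
Suffixed `kle:.glu.na.sud.meg.ta` (6 syllables):
  The final syllable (6, ta) is extrametrical; the stress domain is syllables 1–5.
  Weights: 1 kle: H, 2 glu L, 3 na L, 4 sud L, 5 meg L.
  Heavy syllables in the domain: 1. The rightmost is syllable 1 (kle:).
  → primary stress on syllable 1.

no: stays on 1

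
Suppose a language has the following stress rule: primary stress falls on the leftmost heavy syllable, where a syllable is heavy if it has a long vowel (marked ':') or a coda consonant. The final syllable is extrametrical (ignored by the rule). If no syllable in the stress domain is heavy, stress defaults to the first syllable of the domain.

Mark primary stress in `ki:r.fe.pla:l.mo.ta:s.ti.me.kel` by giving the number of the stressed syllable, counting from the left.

1

The final syllable (8, kel) is extrametrical; the stress domain is syllables 1–7.
Weights: 1 ki:r H, 2 fe L, 3 pla:l H, 4 mo L, 5 ta:s H, 6 ti L, 7 me L.
Heavy syllables in the domain: 1, 3, 5. The leftmost is syllable 1 (ki:r).
Primary stress: syllable 1 → ˈki:r.fe.pla:l.mo.ta:s.ti.me.kel.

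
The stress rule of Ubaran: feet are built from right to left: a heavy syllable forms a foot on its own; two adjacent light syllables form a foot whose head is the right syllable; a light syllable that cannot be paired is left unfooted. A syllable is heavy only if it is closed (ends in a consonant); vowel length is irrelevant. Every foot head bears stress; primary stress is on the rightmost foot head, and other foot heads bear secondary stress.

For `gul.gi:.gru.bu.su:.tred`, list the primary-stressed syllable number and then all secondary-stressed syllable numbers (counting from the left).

primary 6, secondary 1, 3, 5

Weights: 1 gul H, 2 gi: L, 3 gru L, 4 bu L, 5 su: L, 6 tred H.
Parse right to left (heavy = foot alone; LL = one foot; stranded L unfooted): (ˈgul) (gi:.ˈgru) (bu.ˈsu:) (ˈtred).
Foot heads: 1, 3, 5, 6.
Primary stress on the rightmost head = syllable 6.
Secondary stress on 1, 3, 5: ˌgul.gi:.ˌgru.bu.ˌsu:.ˈtred.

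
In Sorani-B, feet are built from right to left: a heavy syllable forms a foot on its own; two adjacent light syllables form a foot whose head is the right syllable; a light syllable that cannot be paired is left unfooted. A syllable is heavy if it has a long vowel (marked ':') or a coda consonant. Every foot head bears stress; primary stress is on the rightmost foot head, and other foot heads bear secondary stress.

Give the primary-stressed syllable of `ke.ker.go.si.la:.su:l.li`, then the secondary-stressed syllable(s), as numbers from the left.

primary 6, secondary 2, 4, 5

Weights: 1 ke L, 2 ker H, 3 go L, 4 si L, 5 la: H, 6 su:l H, 7 li L.
Parse right to left (heavy = foot alone; LL = one foot; stranded L unfooted): ke (ˈker) (go.ˈsi) (ˈla:) (ˈsu:l) li.
Foot heads: 2, 4, 5, 6.
Primary stress on the rightmost head = syllable 6.
Secondary stress on 2, 4, 5: ke.ˌker.go.ˌsi.ˌla:.ˈsu:l.li.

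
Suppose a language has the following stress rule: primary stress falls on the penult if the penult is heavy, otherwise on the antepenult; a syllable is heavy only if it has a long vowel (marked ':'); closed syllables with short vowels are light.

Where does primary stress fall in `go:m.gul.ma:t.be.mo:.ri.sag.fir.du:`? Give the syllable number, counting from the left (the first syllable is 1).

Weights: 7 sag L, 8 fir L, 9 du: H.
The penult (syllable 8, fir) is light, so stress falls on the antepenult (syllable 7, sag).
Primary stress: syllable 7 → go:m.gul.ma:t.be.mo:.ri.ˈsag.fir.du:.

7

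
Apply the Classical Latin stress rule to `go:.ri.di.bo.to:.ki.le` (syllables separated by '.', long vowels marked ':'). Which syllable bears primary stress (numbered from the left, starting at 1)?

Classical Latin: stress the penult if heavy (long vowel or closed), else the antepenult.
Weights: 5 to: H, 6 ki L, 7 le L.
The penult (syllable 6, ki) is light, so stress falls on the antepenult (syllable 5, to:).
Stress on syllable 5: go:.ri.di.bo.ˈto:.ki.le.

5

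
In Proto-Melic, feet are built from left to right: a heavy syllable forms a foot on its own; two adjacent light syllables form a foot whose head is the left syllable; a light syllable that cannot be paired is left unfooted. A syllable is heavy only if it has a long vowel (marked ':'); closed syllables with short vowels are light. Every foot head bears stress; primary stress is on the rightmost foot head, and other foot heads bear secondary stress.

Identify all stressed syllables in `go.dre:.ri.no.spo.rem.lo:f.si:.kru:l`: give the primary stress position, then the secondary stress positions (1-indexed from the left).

Weights: 1 go L, 2 dre: H, 3 ri L, 4 no L, 5 spo L, 6 rem L, 7 lo:f H, 8 si: H, 9 kru:l H.
Parse left to right (heavy = foot alone; LL = one foot; stranded L unfooted): go (ˈdre:) (ˈri.no) (ˈspo.rem) (ˈlo:f) (ˈsi:) (ˈkru:l).
Foot heads: 2, 3, 5, 7, 8, 9.
Primary stress on the rightmost head = syllable 9.
Secondary stress on 2, 3, 5, 7, 8: go.ˌdre:.ˌri.no.ˌspo.rem.ˌlo:f.ˌsi:.ˈkru:l.

primary 9, secondary 2, 3, 5, 7, 8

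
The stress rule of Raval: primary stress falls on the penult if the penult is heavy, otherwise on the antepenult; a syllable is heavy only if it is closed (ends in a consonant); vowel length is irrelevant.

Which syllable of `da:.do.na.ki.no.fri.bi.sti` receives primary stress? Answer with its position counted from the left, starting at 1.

6

Weights: 6 fri L, 7 bi L, 8 sti L.
The penult (syllable 7, bi) is light, so stress falls on the antepenult (syllable 6, fri).
Primary stress: syllable 6 → da:.do.na.ki.no.ˈfri.bi.sti.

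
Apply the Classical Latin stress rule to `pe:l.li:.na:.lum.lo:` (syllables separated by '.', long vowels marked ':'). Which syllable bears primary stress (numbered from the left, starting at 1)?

Classical Latin: stress the penult if heavy (long vowel or closed), else the antepenult.
Weights: 3 na: H, 4 lum H, 5 lo: H.
The penult (syllable 4, lum) is heavy, so it takes stress.
Stress on syllable 4: pe:l.li:.na:.ˈlum.lo:.

4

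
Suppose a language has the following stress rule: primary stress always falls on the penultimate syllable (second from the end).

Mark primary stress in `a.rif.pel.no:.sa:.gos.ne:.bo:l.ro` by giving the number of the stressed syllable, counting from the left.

8

The word has 9 syllables; the penultimate syllable (second from the end) is syllable 8 (bo:l).
Primary stress: syllable 8 → a.rif.pel.no:.sa:.gos.ne:.ˈbo:l.ro.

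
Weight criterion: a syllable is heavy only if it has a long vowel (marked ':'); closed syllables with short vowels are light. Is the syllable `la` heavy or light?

light

`la`: short vowel, open (no coda). Short vowel → light.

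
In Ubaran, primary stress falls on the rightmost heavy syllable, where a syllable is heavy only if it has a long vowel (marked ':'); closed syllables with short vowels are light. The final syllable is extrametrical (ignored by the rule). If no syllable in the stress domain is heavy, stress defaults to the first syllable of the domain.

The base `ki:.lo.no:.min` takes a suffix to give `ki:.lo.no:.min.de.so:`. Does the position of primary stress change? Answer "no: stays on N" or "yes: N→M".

no: stays on 3

Base `ki:.lo.no:.min` (4 syllables):
  The final syllable (4, min) is extrametrical; the stress domain is syllables 1–3.
  Weights: 1 ki: H, 2 lo L, 3 no: H.
  Heavy syllables in the domain: 1, 3. The rightmost is syllable 3 (no:).
  → primary stress on syllable 3.
Suffixed `ki:.lo.no:.min.de.so:` (6 syllables):
  The final syllable (6, so:) is extrametrical; the stress domain is syllables 1–5.
  Weights: 1 ki: H, 2 lo L, 3 no: H, 4 min L, 5 de L.
  Heavy syllables in the domain: 1, 3. The rightmost is syllable 3 (no:).
  → primary stress on syllable 3.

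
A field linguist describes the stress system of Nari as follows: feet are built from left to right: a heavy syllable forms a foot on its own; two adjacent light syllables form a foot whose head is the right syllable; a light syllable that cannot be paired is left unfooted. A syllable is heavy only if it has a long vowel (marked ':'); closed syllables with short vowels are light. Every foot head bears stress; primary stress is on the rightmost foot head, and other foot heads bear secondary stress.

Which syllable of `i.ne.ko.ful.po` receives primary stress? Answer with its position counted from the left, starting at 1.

4

Weights: 1 i L, 2 ne L, 3 ko L, 4 ful L, 5 po L.
Parse left to right (heavy = foot alone; LL = one foot; stranded L unfooted): (i.ˈne) (ko.ˈful) po.
Foot heads: 2, 4.
Primary stress on the rightmost head = syllable 4.
Primary stress: syllable 4 → i.ne.ko.ˈful.po.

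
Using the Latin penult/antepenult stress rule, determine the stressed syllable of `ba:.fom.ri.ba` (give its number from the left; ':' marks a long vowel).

Classical Latin: stress the penult if heavy (long vowel or closed), else the antepenult.
Weights: 2 fom H, 3 ri L, 4 ba L.
The penult (syllable 3, ri) is light, so stress falls on the antepenult (syllable 2, fom).
Stress on syllable 2: ba:.ˈfom.ri.ba.

2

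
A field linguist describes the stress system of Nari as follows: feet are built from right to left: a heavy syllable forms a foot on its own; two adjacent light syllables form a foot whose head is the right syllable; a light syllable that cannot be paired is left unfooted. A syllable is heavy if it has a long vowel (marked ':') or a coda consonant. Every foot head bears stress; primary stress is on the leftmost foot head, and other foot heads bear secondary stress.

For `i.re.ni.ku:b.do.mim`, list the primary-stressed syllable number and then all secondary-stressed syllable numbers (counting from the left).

Weights: 1 i L, 2 re L, 3 ni L, 4 ku:b H, 5 do L, 6 mim H.
Parse right to left (heavy = foot alone; LL = one foot; stranded L unfooted): i (re.ˈni) (ˈku:b) do (ˈmim).
Foot heads: 3, 4, 6.
Primary stress on the leftmost head = syllable 3.
Secondary stress on 4, 6: i.re.ˈni.ˌku:b.do.ˌmim.

primary 3, secondary 4, 6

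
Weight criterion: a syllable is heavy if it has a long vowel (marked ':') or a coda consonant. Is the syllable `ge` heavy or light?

light

`ge`: short vowel, open (no coda). Short vowel, open → light.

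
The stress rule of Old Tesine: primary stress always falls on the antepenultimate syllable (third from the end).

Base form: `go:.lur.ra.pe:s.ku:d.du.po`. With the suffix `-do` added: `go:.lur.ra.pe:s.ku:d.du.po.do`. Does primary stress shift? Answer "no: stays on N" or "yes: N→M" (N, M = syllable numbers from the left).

yes: 5→6

Base `go:.lur.ra.pe:s.ku:d.du.po` (7 syllables):
  The word has 7 syllables; the antepenultimate syllable (third from the end) is syllable 5 (ku:d).
  → primary stress on syllable 5.
Suffixed `go:.lur.ra.pe:s.ku:d.du.po.do` (8 syllables):
  The word has 8 syllables; the antepenultimate syllable (third from the end) is syllable 6 (du).
  → primary stress on syllable 6.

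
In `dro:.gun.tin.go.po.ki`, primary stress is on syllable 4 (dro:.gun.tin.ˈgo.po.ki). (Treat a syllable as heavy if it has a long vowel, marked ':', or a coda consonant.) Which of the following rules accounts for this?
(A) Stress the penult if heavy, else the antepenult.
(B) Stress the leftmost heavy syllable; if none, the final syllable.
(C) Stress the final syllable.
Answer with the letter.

Rule A → syllable 4 ✓.
Rule B → syllable 1 (observed: 4).
Rule C → syllable 6 (observed: 4).

A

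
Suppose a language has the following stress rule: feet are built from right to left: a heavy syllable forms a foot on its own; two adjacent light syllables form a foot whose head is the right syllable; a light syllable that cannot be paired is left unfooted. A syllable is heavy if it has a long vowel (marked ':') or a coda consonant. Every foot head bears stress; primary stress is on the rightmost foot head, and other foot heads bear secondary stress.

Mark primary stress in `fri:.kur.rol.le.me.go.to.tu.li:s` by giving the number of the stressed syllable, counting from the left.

Weights: 1 fri: H, 2 kur H, 3 rol H, 4 le L, 5 me L, 6 go L, 7 to L, 8 tu L, 9 li:s H.
Parse right to left (heavy = foot alone; LL = one foot; stranded L unfooted): (ˈfri:) (ˈkur) (ˈrol) le (me.ˈgo) (to.ˈtu) (ˈli:s).
Foot heads: 1, 2, 3, 6, 8, 9.
Primary stress on the rightmost head = syllable 9.
Primary stress: syllable 9 → fri:.kur.rol.le.me.go.to.tu.ˈli:s.

9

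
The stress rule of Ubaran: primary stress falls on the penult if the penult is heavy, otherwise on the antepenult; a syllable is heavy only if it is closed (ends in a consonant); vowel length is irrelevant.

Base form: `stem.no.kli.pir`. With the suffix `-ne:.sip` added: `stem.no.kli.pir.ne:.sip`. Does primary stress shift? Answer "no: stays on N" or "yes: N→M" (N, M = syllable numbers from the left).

Base `stem.no.kli.pir` (4 syllables):
  Weights: 2 no L, 3 kli L, 4 pir H.
  The penult (syllable 3, kli) is light, so stress falls on the antepenult (syllable 2, no).
  → primary stress on syllable 2.
Suffixed `stem.no.kli.pir.ne:.sip` (6 syllables):
  Weights: 4 pir H, 5 ne: L, 6 sip H.
  The penult (syllable 5, ne:) is light, so stress falls on the antepenult (syllable 4, pir).
  → primary stress on syllable 4.

yes: 2→4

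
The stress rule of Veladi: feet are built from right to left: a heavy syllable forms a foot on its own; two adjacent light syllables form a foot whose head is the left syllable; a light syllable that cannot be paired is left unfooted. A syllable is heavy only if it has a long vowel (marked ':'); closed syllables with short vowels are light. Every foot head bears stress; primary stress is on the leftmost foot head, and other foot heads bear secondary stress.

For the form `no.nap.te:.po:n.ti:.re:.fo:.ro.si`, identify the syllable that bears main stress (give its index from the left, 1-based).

Weights: 1 no L, 2 nap L, 3 te: H, 4 po:n H, 5 ti: H, 6 re: H, 7 fo: H, 8 ro L, 9 si L.
Parse right to left (heavy = foot alone; LL = one foot; stranded L unfooted): (ˈno.nap) (ˈte:) (ˈpo:n) (ˈti:) (ˈre:) (ˈfo:) (ˈro.si).
Foot heads: 1, 3, 4, 5, 6, 7, 8.
Primary stress on the leftmost head = syllable 1.
Primary stress: syllable 1 → ˈno.nap.te:.po:n.ti:.re:.fo:.ro.si.

1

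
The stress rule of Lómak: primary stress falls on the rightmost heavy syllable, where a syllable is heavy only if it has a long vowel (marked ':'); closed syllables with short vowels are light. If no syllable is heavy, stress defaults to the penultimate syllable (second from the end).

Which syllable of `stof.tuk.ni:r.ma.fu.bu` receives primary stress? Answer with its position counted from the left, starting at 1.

3

Weights: 1 stof L, 2 tuk L, 3 ni:r H, 4 ma L, 5 fu L, 6 bu L.
Heavy syllables in the domain: 3. The rightmost is syllable 3 (ni:r).
Primary stress: syllable 3 → stof.tuk.ˈni:r.ma.fu.bu.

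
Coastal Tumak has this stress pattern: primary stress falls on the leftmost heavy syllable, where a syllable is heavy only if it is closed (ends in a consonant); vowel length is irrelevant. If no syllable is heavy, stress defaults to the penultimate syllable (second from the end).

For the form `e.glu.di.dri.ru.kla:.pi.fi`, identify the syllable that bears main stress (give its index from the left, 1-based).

Weights: 1 e L, 2 glu L, 3 di L, 4 dri L, 5 ru L, 6 kla: L, 7 pi L, 8 fi L.
No heavy syllable in the domain; default to the penultimate syllable (second from the end) = syllable 7.
Primary stress: syllable 7 → e.glu.di.dri.ru.kla:.ˈpi.fi.

7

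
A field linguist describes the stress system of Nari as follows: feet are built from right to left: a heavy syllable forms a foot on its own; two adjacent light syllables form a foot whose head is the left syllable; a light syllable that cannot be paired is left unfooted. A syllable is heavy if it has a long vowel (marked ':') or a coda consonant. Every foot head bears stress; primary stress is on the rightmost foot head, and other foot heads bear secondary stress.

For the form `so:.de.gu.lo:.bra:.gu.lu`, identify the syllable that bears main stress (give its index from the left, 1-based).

6

Weights: 1 so: H, 2 de L, 3 gu L, 4 lo: H, 5 bra: H, 6 gu L, 7 lu L.
Parse right to left (heavy = foot alone; LL = one foot; stranded L unfooted): (ˈso:) (ˈde.gu) (ˈlo:) (ˈbra:) (ˈgu.lu).
Foot heads: 1, 2, 4, 5, 6.
Primary stress on the rightmost head = syllable 6.
Primary stress: syllable 6 → so:.de.gu.lo:.bra:.ˈgu.lu.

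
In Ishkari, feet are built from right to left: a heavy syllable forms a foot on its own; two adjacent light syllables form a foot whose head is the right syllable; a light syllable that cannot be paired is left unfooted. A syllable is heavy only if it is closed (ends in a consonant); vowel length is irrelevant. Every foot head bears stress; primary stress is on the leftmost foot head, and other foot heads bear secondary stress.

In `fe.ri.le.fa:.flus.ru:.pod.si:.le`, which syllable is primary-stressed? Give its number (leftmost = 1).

2

Weights: 1 fe L, 2 ri L, 3 le L, 4 fa: L, 5 flus H, 6 ru: L, 7 pod H, 8 si: L, 9 le L.
Parse right to left (heavy = foot alone; LL = one foot; stranded L unfooted): (fe.ˈri) (le.ˈfa:) (ˈflus) ru: (ˈpod) (si:.ˈle).
Foot heads: 2, 4, 5, 7, 9.
Primary stress on the leftmost head = syllable 2.
Primary stress: syllable 2 → fe.ˈri.le.fa:.flus.ru:.pod.si:.le.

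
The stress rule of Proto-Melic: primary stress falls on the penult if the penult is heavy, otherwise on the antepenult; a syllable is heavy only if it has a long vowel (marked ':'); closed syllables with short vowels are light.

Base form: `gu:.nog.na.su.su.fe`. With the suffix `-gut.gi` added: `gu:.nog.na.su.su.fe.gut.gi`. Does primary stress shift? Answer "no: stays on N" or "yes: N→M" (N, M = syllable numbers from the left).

yes: 4→6

Base `gu:.nog.na.su.su.fe` (6 syllables):
  Weights: 4 su L, 5 su L, 6 fe L.
  The penult (syllable 5, su) is light, so stress falls on the antepenult (syllable 4, su).
  → primary stress on syllable 4.
Suffixed `gu:.nog.na.su.su.fe.gut.gi` (8 syllables):
  Weights: 6 fe L, 7 gut L, 8 gi L.
  The penult (syllable 7, gut) is light, so stress falls on the antepenult (syllable 6, fe).
  → primary stress on syllable 6.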